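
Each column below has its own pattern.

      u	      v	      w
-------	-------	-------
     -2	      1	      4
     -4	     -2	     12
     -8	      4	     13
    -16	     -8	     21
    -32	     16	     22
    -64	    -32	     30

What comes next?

For the column u, ×2 each step: -2, -4, -8, -16, -32, -64 → -128.
Column v — ×(-2) each step: 1, -2, 4, -8, 16, -32 → 64.
For the column w, alternating steps +8, +1, +8, +1, …: 4, 12, 13, 21, 22, 30 → 31.
Combining the parts gives -128  64  31.

-128  64  31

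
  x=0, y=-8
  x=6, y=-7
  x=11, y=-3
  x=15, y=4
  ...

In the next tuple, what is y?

Y — differences are 1, 4, 7, … (increasing by 3 each time): -8, -7, -3, 4 → 14.

14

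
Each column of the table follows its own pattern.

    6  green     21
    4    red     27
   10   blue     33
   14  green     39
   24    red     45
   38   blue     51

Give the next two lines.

First component: 6, 4, 10, 14, 24, 38 → 62 → 100 (each term is the sum of the two before it).
Colour: green, red, blue, green, red, blue → green → red (repeats green → red → blue).
Third component — +6 each step: 21, 27, 33, 39, 45, 51 → 57 → 63.
So the next two lines are 62  green  57 and 100  red  63.

62  green  57; 100  red  63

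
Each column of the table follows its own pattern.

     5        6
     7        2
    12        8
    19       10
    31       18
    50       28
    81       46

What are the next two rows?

First component goes 5, 7, 12, 19, 31, 50, 81 → 131 → 212 (each term is the sum of the two before it).
For the second component, each term is the sum of the two before it: 6, 2, 8, 10, 18, 28, 46 → 74 → 120.
So the next two rows are 131  74 and 212  120.

131  74; 212  120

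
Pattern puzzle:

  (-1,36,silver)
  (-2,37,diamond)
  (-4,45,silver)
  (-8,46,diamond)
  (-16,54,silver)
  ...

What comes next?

For the first slot, ×2 each step: -1, -2, -4, -8, -16 → -32.
For the second slot, alternating steps +1, +8, +1, +8, …: 36, 37, 45, 46, 54 → 55.
Rank goes silver, diamond, silver, diamond, silver → diamond (alternates silver ↔ diamond).
Putting it together: (-32,55,diamond).

(-32,55,diamond)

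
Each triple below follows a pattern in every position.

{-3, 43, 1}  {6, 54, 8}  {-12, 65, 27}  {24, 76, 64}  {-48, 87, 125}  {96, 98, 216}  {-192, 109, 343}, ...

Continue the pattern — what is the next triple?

{384, 120, 512}

First part: ×(-2) each step; -3, 6, -12, 24, -48, 96, -192 → 384.
Second part — +11 each step: 43, 54, 65, 76, 87, 98, 109 → 120.
For the third part, perfect cubes: 1³, 2³, 3³, …: 1, 8, 27, 64, 125, 216, 343 → 512.
Putting it together: {384, 120, 512}.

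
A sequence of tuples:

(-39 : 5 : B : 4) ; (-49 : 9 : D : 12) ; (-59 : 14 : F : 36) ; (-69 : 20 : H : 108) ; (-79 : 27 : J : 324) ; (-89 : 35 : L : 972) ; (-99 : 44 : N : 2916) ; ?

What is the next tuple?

First entry: −10 each step, so -39, -49, -59, -69, -79, -89, -99 → -109.
Second entry: differences are 4, 5, 6, … (increasing by 1 each time); 5, 9, 14, 20, 27, 35, 44 → 54.
For the letter, letters move forward 2 places in the alphabet: B, D, F, H, J, L, N → P.
Fourth entry: ×3 each step; 4, 12, 36, 108, 324, 972, 2916 → 8748.
Combining the parts gives (-109 : 54 : P : 8748).

(-109 : 54 : P : 8748)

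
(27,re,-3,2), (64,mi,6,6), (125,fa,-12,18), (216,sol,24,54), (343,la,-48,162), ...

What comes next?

(512,ti,96,486)

First value: perfect cubes: 3³, 4³, 5³, …; 27, 64, 125, 216, 343 → 512.
Note: runs through the solfège scale do→ti; re, mi, fa, sol, la → ti.
Third value: -3, 6, -12, 24, -48 → 96 (×(-2) each step).
Fourth value: 2, 6, 18, 54, 162 → 486 (×3 each step).
Combining the parts gives (512,ti,96,486).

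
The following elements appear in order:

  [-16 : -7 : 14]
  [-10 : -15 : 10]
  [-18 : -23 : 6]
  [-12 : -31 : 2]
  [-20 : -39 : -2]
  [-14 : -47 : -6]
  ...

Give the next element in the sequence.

[-22 : -55 : -10]

First part: alternating steps +6, −8, +6, −8, …; -16, -10, -18, -12, -20, -14 → -22.
Second part: -7, -15, -23, -31, -39, -47 → -55 (−8 each step).
Third part: 14, 10, 6, 2, -2, -6 → -10 (−4 each step).
So the next element is [-22 : -55 : -10].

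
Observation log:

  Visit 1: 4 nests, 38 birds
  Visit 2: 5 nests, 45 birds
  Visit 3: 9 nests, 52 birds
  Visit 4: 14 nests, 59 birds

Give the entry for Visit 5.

Nests goes 4, 5, 9, 14 → 23 (each term is the sum of the two before it).
For the birds, +7 each step: 38, 45, 52, 59 → 66.
So the next row is 23 nests, 66 birds.

23 nests, 66 birds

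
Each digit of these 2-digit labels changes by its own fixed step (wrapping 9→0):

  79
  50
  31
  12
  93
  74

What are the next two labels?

55 then 36

First digit: −2 each step, mod 10, so 7, 5, 3, 1, 9, 7 → 5 → 3.
For the second digit, +1 each step, mod 10: 9, 0, 1, 2, 3, 4 → 5 → 6.
So the next two labels are 55 and 36.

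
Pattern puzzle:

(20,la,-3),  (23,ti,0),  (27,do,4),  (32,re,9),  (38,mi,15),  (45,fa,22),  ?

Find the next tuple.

(53,sol,30)

First component: 20, 23, 27, 32, 38, 45 → 53 (differences are 3, 4, 5, … (increasing by 1 each time)).
Note: runs through the solfège scale do→ti; la, ti, do, re, mi, fa → sol.
Third component: differences are 3, 4, 5, … (increasing by 1 each time); -3, 0, 4, 9, 15, 22 → 30.
Combining the parts gives (53,sol,30).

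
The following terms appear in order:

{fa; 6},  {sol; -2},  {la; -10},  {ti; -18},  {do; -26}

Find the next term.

Note: runs through the solfège scale do→ti; fa, sol, la, ti, do → re.
For the second value, −8 each step: 6, -2, -10, -18, -26 → -34.
Putting it together: {re; -34}.

{re; -34}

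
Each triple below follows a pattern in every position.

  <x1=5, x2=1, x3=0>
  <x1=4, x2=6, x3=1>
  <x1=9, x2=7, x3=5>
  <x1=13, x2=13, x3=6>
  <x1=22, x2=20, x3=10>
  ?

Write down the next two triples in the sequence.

<x1=35, x2=33, x3=11>, <x1=57, x2=53, x3=15>

X1 goes 5, 4, 9, 13, 22 → 35 → 57 (each term is the sum of the two before it).
X2 goes 1, 6, 7, 13, 20 → 33 → 53 (each term is the sum of the two before it).
For the x3, alternating steps +1, +4, +1, +4, …: 0, 1, 5, 6, 10 → 11 → 15.
Putting the parts together: <x1=35, x2=33, x3=11> and then <x1=57, x2=53, x3=15>.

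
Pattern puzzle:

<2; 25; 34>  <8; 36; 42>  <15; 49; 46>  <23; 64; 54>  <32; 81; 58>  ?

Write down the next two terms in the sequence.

<42; 100; 66>, <53; 121; 70>

First value: 2, 8, 15, 23, 32 → 42 → 53 (differences are 6, 7, 8, … (increasing by 1 each time)).
For the second value, perfect squares: 5², 6², 7², …: 25, 36, 49, 64, 81 → 100 → 121.
For the third value, alternating steps +8, +4, +8, +4, …: 34, 42, 46, 54, 58 → 66 → 70.
So the next two terms are <42; 100; 66> and <53; 121; 70>.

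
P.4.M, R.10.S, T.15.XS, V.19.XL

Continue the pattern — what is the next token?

X.22.L

Letter: letters move forward 2 places in the alphabet, so P, R, T, V → X.
Second component: differences are 6, 5, 4, … (decreasing by 1 each time); 4, 10, 15, 19 → 22.
Size: runs backward through clothing sizes XS→XL; M, S, XS, XL → L.
So the next token is X.22.L.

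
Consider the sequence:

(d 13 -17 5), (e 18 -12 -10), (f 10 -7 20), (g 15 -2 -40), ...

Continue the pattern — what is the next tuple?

(h 7 3 80)

Letter: d, e, f, g → h (letters move forward 1 place in the alphabet).
Second entry goes 13, 18, 10, 15 → 7 (alternating steps +5, −8, +5, −8, …).
Third entry: -17, -12, -7, -2 → 3 (+5 each step).
For the fourth entry, ×(-2) each step: 5, -10, 20, -40 → 80.
Putting it together: (h 7 3 80).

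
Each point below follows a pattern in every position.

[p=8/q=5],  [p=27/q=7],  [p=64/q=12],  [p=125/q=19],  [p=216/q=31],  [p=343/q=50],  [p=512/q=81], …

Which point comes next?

[p=729/q=131]

P: perfect cubes: 2³, 3³, 4³, …, so 8, 27, 64, 125, 216, 343, 512 → 729.
Q: each term is the sum of the two before it; 5, 7, 12, 19, 31, 50, 81 → 131.
So the next point is [p=729/q=131].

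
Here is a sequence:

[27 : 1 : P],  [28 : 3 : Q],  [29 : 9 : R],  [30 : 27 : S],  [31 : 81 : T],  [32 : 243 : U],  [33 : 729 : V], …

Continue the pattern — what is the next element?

[34 : 2187 : W]

First value — +1 each step: 27, 28, 29, 30, 31, 32, 33 → 34.
Second value — ×3 each step: 1, 3, 9, 27, 81, 243, 729 → 2187.
Letter: letters move forward 1 place in the alphabet; P, Q, R, S, T, U, V → W.
Putting it together: [34 : 2187 : W].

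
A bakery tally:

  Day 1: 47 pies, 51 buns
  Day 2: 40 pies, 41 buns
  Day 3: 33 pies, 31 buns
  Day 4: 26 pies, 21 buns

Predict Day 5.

Pies goes 47, 40, 33, 26 → 19 (−7 each step).
Buns: −10 each step; 51, 41, 31, 21 → 11.
Putting it together: 19 pies, 11 buns.

19 pies, 11 buns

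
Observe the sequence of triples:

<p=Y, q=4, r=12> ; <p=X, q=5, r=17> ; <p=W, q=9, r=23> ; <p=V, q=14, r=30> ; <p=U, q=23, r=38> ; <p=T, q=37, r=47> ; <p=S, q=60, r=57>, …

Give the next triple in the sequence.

P: letters move back 1 place in the alphabet, so Y, X, W, V, U, T, S → R.
Q — each term is the sum of the two before it: 4, 5, 9, 14, 23, 37, 60 → 97.
R: 12, 17, 23, 30, 38, 47, 57 → 68 (differences are 5, 6, 7, … (increasing by 1 each time)).
Combining the parts gives <p=R, q=97, r=68>.

<p=R, q=97, r=68>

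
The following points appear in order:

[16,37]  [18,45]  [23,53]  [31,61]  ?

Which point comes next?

First value: differences are 2, 5, 8, … (increasing by 3 each time); 16, 18, 23, 31 → 42.
Second value: 37, 45, 53, 61 → 69 (+8 each step).
So the next point is [42,69].

[42,69]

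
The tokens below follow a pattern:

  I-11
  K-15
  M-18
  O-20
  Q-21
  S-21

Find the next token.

Letter goes I, K, M, O, Q, S → U (letters move forward 2 places in the alphabet).
Second component goes 11, 15, 18, 20, 21, 21 → 20 (differences are 4, 3, 2, … (decreasing by 1 each time)).
So the next token is U-20.

U-20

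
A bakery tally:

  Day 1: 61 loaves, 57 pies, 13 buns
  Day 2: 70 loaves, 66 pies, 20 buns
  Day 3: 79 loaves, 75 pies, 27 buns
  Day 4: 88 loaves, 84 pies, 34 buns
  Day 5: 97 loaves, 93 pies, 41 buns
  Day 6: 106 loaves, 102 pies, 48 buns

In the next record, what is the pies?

Pies: +9 each step; 57, 66, 75, 84, 93, 102 → 111.

111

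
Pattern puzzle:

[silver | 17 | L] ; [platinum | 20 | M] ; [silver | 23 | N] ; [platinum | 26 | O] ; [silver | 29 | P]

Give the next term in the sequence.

[platinum | 32 | Q]

Metal: silver, platinum, silver, platinum, silver → platinum (alternates silver ↔ platinum).
For the second entry, +3 each step: 17, 20, 23, 26, 29 → 32.
For the letter, letters move forward 1 place in the alphabet: L, M, N, O, P → Q.
So the next term is [platinum | 32 | Q].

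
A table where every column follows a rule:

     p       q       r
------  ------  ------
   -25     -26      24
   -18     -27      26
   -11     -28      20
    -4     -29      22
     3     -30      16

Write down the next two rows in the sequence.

Column p: +7 each step; -25, -18, -11, -4, 3 → 10 → 17.
Column q — −1 each step: -26, -27, -28, -29, -30 → -31 → -32.
Column r: alternating steps +2, −6, +2, −6, …, so 24, 26, 20, 22, 16 → 18 → 12.
Putting the parts together: 10  -31  18 and then 17  -32  12.

10  -31  18; 17  -32  12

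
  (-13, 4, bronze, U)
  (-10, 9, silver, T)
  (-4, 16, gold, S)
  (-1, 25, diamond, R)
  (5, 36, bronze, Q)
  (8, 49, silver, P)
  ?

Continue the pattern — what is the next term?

(14, 64, gold, O)

For the first component, alternating steps +3, +6, +3, +6, …: -13, -10, -4, -1, 5, 8 → 14.
Second component: perfect squares: 2², 3², 4², …; 4, 9, 16, 25, 36, 49 → 64.
Rank: bronze, silver, gold, diamond, bronze, silver → gold (repeats bronze → silver → gold → diamond).
Letter — letters move back 1 place in the alphabet: U, T, S, R, Q, P → O.
Putting it together: (14, 64, gold, O).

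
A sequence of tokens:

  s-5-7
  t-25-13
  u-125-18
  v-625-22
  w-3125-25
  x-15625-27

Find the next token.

y-78125-28

Letter: letters move forward 1 place in the alphabet, so s, t, u, v, w, x → y.
Second component — ×5 each step: 5, 25, 125, 625, 3125, 15625 → 78125.
Third component — differences are 6, 5, 4, … (decreasing by 1 each time): 7, 13, 18, 22, 25, 27 → 28.
So the next token is y-78125-28.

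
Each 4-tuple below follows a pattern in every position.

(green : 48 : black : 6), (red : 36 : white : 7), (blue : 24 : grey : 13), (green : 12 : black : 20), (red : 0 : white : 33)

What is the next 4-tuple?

(blue : -12 : grey : 53)

Colour: repeats green → red → blue, so green, red, blue, green, red → blue.
For the second coordinate, −12 each step: 48, 36, 24, 12, 0 → -12.
Shade: black, white, grey, black, white → grey (repeats black → white → grey).
For the fourth coordinate, each term is the sum of the two before it: 6, 7, 13, 20, 33 → 53.
Combining the parts gives (blue : -12 : grey : 53).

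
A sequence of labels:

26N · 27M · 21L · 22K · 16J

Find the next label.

17I

First component: alternating steps +1, −6, +1, −6, …, so 26, 27, 21, 22, 16 → 17.
Letter: letters move back 1 place in the alphabet, so N, M, L, K, J → I.
So the next label is 17I.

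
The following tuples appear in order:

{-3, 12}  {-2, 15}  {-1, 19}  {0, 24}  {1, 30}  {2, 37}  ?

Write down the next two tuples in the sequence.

{3, 45}, {4, 54}

First entry goes -3, -2, -1, 0, 1, 2 → 3 → 4 (+1 each step).
Second entry goes 12, 15, 19, 24, 30, 37 → 45 → 54 (differences are 3, 4, 5, … (increasing by 1 each time)).
So the next two tuples are {3, 45} and {4, 54}.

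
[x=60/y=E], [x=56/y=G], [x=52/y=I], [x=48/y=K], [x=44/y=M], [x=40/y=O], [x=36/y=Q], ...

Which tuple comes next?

X goes 60, 56, 52, 48, 44, 40, 36 → 32 (−4 each step).
Y: E, G, I, K, M, O, Q → S (letters move forward 2 places in the alphabet).
Putting it together: [x=32/y=S].

[x=32/y=S]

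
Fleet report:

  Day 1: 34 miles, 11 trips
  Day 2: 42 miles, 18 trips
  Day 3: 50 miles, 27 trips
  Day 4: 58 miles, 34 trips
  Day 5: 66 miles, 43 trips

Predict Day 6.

74 miles, 50 trips

Miles — +8 each step: 34, 42, 50, 58, 66 → 74.
For the trips, alternating steps +7, +9, +7, +9, …: 11, 18, 27, 34, 43 → 50.
Putting it together: 74 miles, 50 trips.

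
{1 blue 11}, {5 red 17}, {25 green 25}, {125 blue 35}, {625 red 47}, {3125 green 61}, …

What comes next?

{15625 blue 77}

First slot — ×5 each step: 1, 5, 25, 125, 625, 3125 → 15625.
Colour — repeats blue → red → green: blue, red, green, blue, red, green → blue.
Third slot goes 11, 17, 25, 35, 47, 61 → 77 (differences are 6, 8, 10, … (increasing by 2 each time)).
Putting it together: {15625 blue 77}.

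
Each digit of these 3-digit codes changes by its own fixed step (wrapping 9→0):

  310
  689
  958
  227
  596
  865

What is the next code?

134

First digit: +3 each step, mod 10; 3, 6, 9, 2, 5, 8 → 1.
Second digit goes 1, 8, 5, 2, 9, 6 → 3 (−3 each step, mod 10).
Third digit: 0, 9, 8, 7, 6, 5 → 4 (−1 each step, mod 10).
So the next code is 134.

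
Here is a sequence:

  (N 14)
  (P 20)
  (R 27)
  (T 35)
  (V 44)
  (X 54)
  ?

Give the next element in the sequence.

Letter: letters move forward 2 places in the alphabet, so N, P, R, T, V, X → Z.
Second value: differences are 6, 7, 8, … (increasing by 1 each time); 14, 20, 27, 35, 44, 54 → 65.
So the next element is (Z 65).

(Z 65)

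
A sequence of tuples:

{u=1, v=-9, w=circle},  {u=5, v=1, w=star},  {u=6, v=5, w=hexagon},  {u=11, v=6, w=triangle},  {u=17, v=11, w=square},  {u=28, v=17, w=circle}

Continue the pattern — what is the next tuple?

U: 1, 5, 6, 11, 17, 28 → 45 (each term is the sum of the two before it).
V — always the previous value of the u: -9, 1, 5, 6, 11, 17 → 28.
W goes circle, star, hexagon, triangle, square, circle → star (repeats circle → star → hexagon → triangle → square).
So the next tuple is {u=45, v=28, w=star}.

{u=45, v=28, w=star}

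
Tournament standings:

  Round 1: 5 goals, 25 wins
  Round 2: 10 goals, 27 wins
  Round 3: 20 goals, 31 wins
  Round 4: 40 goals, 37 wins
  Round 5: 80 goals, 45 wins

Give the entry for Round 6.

160 goals, 55 wins

Goals: 5, 10, 20, 40, 80 → 160 (×2 each step).
Wins — differences are 2, 4, 6, … (increasing by 2 each time): 25, 27, 31, 37, 45 → 55.
Putting it together: 160 goals, 55 wins.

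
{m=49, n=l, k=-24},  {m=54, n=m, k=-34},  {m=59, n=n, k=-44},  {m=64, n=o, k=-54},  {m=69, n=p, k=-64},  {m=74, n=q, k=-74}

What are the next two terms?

M: 49, 54, 59, 64, 69, 74 → 79 → 84 (+5 each step).
N: l, m, n, o, p, q → r → s (letters move forward 1 place in the alphabet).
K goes -24, -34, -44, -54, -64, -74 → -84 → -94 (−10 each step).
So the next two terms are {m=79, n=r, k=-84} and {m=84, n=s, k=-94}.

{m=79, n=r, k=-84}, {m=84, n=s, k=-94}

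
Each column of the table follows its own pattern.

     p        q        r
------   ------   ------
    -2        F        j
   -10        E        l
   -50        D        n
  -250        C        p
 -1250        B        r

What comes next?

Column p goes -2, -10, -50, -250, -1250 → -6250 (×5 each step).
Column q: F, E, D, C, B → A (letters move back 1 place in the alphabet).
Column r — letters move forward 2 places in the alphabet: j, l, n, p, r → t.
Combining the parts gives -6250  A  t.

-6250  A  t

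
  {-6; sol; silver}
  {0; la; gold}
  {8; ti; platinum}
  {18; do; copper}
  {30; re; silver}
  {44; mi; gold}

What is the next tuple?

First part: -6, 0, 8, 18, 30, 44 → 60 (differences are 6, 8, 10, … (increasing by 2 each time)).
Note: sol, la, ti, do, re, mi → fa (runs through the solfège scale do→ti).
Metal goes silver, gold, platinum, copper, silver, gold → platinum (repeats silver → gold → platinum → copper).
Putting it together: {60; fa; platinum}.

{60; fa; platinum}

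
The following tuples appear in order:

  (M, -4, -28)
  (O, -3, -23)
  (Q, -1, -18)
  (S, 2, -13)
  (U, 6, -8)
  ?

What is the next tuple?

Letter — letters move forward 2 places in the alphabet: M, O, Q, S, U → W.
Second slot: -4, -3, -1, 2, 6 → 11 (differences are 1, 2, 3, … (increasing by 1 each time)).
Third slot: -28, -23, -18, -13, -8 → -3 (+5 each step).
Putting it together: (W, 11, -3).

(W, 11, -3)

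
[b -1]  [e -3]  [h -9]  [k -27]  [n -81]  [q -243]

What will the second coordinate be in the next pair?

-729

Second coordinate: -1, -3, -9, -27, -81, -243 → -729 (×3 each step).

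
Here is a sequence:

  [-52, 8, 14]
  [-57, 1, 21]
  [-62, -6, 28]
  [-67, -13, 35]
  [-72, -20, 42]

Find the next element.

[-77, -27, 49]

First entry: -52, -57, -62, -67, -72 → -77 (−5 each step).
Second entry: 8, 1, -6, -13, -20 → -27 (−7 each step).
Third entry — +7 each step: 14, 21, 28, 35, 42 → 49.
Combining the parts gives [-77, -27, 49].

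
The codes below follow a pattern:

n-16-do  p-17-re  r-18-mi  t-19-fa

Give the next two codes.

For the letter, letters move forward 2 places in the alphabet: n, p, r, t → v → x.
Second component goes 16, 17, 18, 19 → 20 → 21 (+1 each step).
For the note, runs through the solfège scale do→ti: do, re, mi, fa → sol → la.
So the next two codes are v-20-sol and x-21-la.

v-20-sol then x-21-la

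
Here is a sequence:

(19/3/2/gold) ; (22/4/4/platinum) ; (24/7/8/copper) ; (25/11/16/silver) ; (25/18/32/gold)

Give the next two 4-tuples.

(24/29/64/platinum), (22/47/128/copper)

First component: differences are 3, 2, 1, … (decreasing by 1 each time); 19, 22, 24, 25, 25 → 24 → 22.
Second component — each term is the sum of the two before it: 3, 4, 7, 11, 18 → 29 → 47.
Third component: ×2 each step; 2, 4, 8, 16, 32 → 64 → 128.
Metal: repeats gold → platinum → copper → silver; gold, platinum, copper, silver, gold → platinum → copper.
Putting the parts together: (24/29/64/platinum) and then (22/47/128/copper).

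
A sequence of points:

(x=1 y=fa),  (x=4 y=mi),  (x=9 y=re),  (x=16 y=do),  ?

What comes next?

X goes 1, 4, 9, 16 → 25 (perfect squares: 1², 2², 3², …).
For the y, runs backward through the solfège scale do→ti: fa, mi, re, do → ti.
Combining the parts gives (x=25 y=ti).

(x=25 y=ti)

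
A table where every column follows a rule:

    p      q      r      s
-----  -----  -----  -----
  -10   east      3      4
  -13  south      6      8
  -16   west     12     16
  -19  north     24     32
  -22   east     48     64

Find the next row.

-25  south  96  128

Column p goes -10, -13, -16, -19, -22 → -25 (−3 each step).
Column q — repeats east → south → west → north: east, south, west, north, east → south.
Column r: 3, 6, 12, 24, 48 → 96 (×2 each step).
Column s goes 4, 8, 16, 32, 64 → 128 (×2 each step).
Putting it together: -25  south  96  128.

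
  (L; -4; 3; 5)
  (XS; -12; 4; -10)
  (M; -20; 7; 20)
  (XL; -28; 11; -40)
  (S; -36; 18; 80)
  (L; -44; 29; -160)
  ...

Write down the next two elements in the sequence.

Size: repeats L → XS → M → XL → S, so L, XS, M, XL, S, L → XS → M.
For the second slot, −8 each step: -4, -12, -20, -28, -36, -44 → -52 → -60.
Third slot — each term is the sum of the two before it: 3, 4, 7, 11, 18, 29 → 47 → 76.
Fourth slot — ×(-2) each step: 5, -10, 20, -40, 80, -160 → 320 → -640.
So the next two elements are (XS; -52; 47; 320) and (M; -60; 76; -640).

(XS; -52; 47; 320), (M; -60; 76; -640)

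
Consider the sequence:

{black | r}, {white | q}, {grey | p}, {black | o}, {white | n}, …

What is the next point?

Shade — repeats black → white → grey: black, white, grey, black, white → grey.
Letter goes r, q, p, o, n → m (letters move back 1 place in the alphabet).
Putting it together: {grey | m}.

{grey | m}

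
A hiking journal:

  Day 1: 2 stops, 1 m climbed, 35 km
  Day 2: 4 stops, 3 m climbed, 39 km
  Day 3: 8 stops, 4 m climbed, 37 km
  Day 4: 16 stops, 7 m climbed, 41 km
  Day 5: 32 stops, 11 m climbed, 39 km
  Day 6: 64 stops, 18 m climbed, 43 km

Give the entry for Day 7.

128 stops, 29 m climbed, 41 km

Stops: ×2 each step; 2, 4, 8, 16, 32, 64 → 128.
M climbed: 1, 3, 4, 7, 11, 18 → 29 (each term is the sum of the two before it).
Km: alternating steps +4, −2, +4, −2, …; 35, 39, 37, 41, 39, 43 → 41.
Putting it together: 128 stops, 29 m climbed, 41 km.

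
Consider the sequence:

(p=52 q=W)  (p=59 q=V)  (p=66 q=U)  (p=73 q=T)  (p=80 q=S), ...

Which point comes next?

P: +7 each step, so 52, 59, 66, 73, 80 → 87.
Q: letters move back 1 place in the alphabet, so W, V, U, T, S → R.
Putting it together: (p=87 q=R).

(p=87 q=R)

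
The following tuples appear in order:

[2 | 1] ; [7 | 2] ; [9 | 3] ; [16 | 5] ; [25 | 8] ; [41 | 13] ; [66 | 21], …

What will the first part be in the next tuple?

First part goes 2, 7, 9, 16, 25, 41, 66 → 107 (each term is the sum of the two before it).

107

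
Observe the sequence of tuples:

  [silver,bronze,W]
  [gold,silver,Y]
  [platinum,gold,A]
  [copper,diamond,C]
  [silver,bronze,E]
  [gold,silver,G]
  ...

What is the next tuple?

[platinum,gold,I]

Metal: silver, gold, platinum, copper, silver, gold → platinum (repeats silver → gold → platinum → copper).
Rank — repeats bronze → silver → gold → diamond: bronze, silver, gold, diamond, bronze, silver → gold.
Letter — letters move forward 2 places in the alphabet, wrapping Z→A: W, Y, A, C, E, G → I.
Combining the parts gives [platinum,gold,I].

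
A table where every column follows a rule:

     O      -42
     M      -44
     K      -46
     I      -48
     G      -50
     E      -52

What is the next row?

For the letter, letters move back 2 places in the alphabet: O, M, K, I, G, E → C.
Second component — −2 each step: -42, -44, -46, -48, -50, -52 → -54.
Putting it together: C  -54.

C  -54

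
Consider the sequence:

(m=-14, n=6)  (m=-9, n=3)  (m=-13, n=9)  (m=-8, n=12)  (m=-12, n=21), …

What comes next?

M: alternating steps +5, −4, +5, −4, …; -14, -9, -13, -8, -12 → -7.
For the n, each term is the sum of the two before it: 6, 3, 9, 12, 21 → 33.
Combining the parts gives (m=-7, n=33).

(m=-7, n=33)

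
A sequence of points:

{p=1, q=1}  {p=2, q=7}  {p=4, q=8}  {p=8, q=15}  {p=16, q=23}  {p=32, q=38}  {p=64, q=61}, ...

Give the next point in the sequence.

{p=128, q=99}

P goes 1, 2, 4, 8, 16, 32, 64 → 128 (×2 each step).
Q: each term is the sum of the two before it, so 1, 7, 8, 15, 23, 38, 61 → 99.
Putting it together: {p=128, q=99}.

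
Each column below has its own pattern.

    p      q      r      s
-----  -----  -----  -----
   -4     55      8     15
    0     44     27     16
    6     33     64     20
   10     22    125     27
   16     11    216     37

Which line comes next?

20  0  343  50

For the column p, alternating steps +4, +6, +4, +6, …: -4, 0, 6, 10, 16 → 20.
Column q — −11 each step: 55, 44, 33, 22, 11 → 0.
Column r goes 8, 27, 64, 125, 216 → 343 (perfect cubes: 2³, 3³, 4³, …).
Column s: differences are 1, 4, 7, … (increasing by 3 each time), so 15, 16, 20, 27, 37 → 50.
Putting it together: 20  0  343  50.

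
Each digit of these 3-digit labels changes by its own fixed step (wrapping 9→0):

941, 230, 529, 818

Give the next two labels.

First digit: +3 each step, mod 10, so 9, 2, 5, 8 → 1 → 4.
For the second digit, −1 each step, mod 10: 4, 3, 2, 1 → 0 → 9.
Third digit: −1 each step, mod 10, so 1, 0, 9, 8 → 7 → 6.
So the next two labels are 107 and 496.

107, 496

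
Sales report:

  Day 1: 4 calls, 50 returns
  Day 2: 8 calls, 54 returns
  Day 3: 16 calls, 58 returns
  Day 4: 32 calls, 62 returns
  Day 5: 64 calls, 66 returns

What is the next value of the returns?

70

Calls — ×2 each step: 4, 8, 16, 32, 64 → 128.
For the returns, +4 each step: 50, 54, 58, 62, 66 → 70.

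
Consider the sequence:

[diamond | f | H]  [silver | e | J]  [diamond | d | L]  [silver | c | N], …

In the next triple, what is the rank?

diamond

Rank: alternates diamond ↔ silver, so diamond, silver, diamond, silver → diamond.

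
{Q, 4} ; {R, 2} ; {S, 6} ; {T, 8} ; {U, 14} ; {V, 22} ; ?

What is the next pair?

Letter — letters move forward 1 place in the alphabet: Q, R, S, T, U, V → W.
Second part: each term is the sum of the two before it, so 4, 2, 6, 8, 14, 22 → 36.
Combining the parts gives {W, 36}.

{W, 36}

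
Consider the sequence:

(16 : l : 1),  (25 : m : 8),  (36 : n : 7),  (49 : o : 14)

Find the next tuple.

First entry — perfect squares: 4², 5², 6², …: 16, 25, 36, 49 → 64.
Letter goes l, m, n, o → p (letters move forward 1 place in the alphabet).
Third entry: alternating steps +7, −1, +7, −1, …, so 1, 8, 7, 14 → 13.
Combining the parts gives (64 : p : 13).

(64 : p : 13)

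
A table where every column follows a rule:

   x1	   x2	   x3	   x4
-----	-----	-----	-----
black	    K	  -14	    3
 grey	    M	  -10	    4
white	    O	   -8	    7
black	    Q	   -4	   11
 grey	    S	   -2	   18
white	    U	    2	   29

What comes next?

black  W  4  47

Column x1 goes black, grey, white, black, grey, white → black (repeats black → grey → white).
For the column x2, letters move forward 2 places in the alphabet: K, M, O, Q, S, U → W.
Column x3: alternating steps +4, +2, +4, +2, …; -14, -10, -8, -4, -2, 2 → 4.
Column x4 goes 3, 4, 7, 11, 18, 29 → 47 (each term is the sum of the two before it).
Combining the parts gives black  W  4  47.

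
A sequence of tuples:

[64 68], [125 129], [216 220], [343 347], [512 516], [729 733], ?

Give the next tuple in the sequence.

For the first slot, perfect cubes: 4³, 5³, 6³, …: 64, 125, 216, 343, 512, 729 → 1000.
For the second slot, always 4 more than the first slot: 68, 129, 220, 347, 516, 733 → 1004.
Combining the parts gives [1000 1004].

[1000 1004]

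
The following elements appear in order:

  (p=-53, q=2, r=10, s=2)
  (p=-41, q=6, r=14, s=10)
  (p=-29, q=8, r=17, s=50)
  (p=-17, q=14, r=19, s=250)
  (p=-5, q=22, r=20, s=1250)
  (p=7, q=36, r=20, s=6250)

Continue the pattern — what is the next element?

P: +12 each step, so -53, -41, -29, -17, -5, 7 → 19.
Q: each term is the sum of the two before it, so 2, 6, 8, 14, 22, 36 → 58.
R: 10, 14, 17, 19, 20, 20 → 19 (differences are 4, 3, 2, … (decreasing by 1 each time)).
S: ×5 each step; 2, 10, 50, 250, 1250, 6250 → 31250.
Putting it together: (p=19, q=58, r=19, s=31250).

(p=19, q=58, r=19, s=31250)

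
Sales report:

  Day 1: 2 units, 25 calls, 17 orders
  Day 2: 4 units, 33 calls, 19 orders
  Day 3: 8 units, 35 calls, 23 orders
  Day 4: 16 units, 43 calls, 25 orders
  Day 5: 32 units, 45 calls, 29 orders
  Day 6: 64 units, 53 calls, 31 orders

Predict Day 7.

Units goes 2, 4, 8, 16, 32, 64 → 128 (×2 each step).
For the calls, alternating steps +8, +2, +8, +2, …: 25, 33, 35, 43, 45, 53 → 55.
Orders — alternating steps +2, +4, +2, +4, …: 17, 19, 23, 25, 29, 31 → 35.
So the next line is 128 units, 55 calls, 35 orders.

128 units, 55 calls, 35 orders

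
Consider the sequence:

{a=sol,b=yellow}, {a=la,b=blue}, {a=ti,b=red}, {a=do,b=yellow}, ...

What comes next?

A — runs through the solfège scale do→ti: sol, la, ti, do → re.
B: repeats yellow → blue → red; yellow, blue, red, yellow → blue.
So the next tuple is {a=re,b=blue}.

{a=re,b=blue}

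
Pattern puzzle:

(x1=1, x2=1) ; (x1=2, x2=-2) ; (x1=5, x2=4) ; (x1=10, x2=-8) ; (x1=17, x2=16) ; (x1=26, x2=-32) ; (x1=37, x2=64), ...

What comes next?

X1 — differences are 1, 3, 5, … (increasing by 2 each time): 1, 2, 5, 10, 17, 26, 37 → 50.
X2: ×(-2) each step; 1, -2, 4, -8, 16, -32, 64 → -128.
So the next pair is (x1=50, x2=-128).

(x1=50, x2=-128)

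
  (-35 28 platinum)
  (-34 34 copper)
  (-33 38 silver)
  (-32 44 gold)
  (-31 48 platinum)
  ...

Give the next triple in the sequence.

First entry: +1 each step; -35, -34, -33, -32, -31 → -30.
Second entry: alternating steps +6, +4, +6, +4, …, so 28, 34, 38, 44, 48 → 54.
For the metal, repeats platinum → copper → silver → gold: platinum, copper, silver, gold, platinum → copper.
Putting it together: (-30 54 copper).

(-30 54 copper)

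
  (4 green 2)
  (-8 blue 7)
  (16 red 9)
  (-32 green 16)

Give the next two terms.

(64 blue 25), (-128 red 41)

First value — ×(-2) each step: 4, -8, 16, -32 → 64 → -128.
For the colour, repeats green → blue → red: green, blue, red, green → blue → red.
For the third value, each term is the sum of the two before it: 2, 7, 9, 16 → 25 → 41.
So the next two terms are (64 blue 25) and (-128 red 41).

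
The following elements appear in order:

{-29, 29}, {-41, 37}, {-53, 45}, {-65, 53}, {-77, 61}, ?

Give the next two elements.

First part goes -29, -41, -53, -65, -77 → -89 → -101 (−12 each step).
Second part — +8 each step: 29, 37, 45, 53, 61 → 69 → 77.
Putting the parts together: {-89, 69} and then {-101, 77}.

{-89, 69}, {-101, 77}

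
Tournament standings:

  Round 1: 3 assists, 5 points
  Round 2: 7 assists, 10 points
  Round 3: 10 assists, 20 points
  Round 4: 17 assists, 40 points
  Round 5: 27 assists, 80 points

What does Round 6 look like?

44 assists, 160 points

Assists: 3, 7, 10, 17, 27 → 44 (each term is the sum of the two before it).
Points — ×2 each step: 5, 10, 20, 40, 80 → 160.
Putting it together: 44 assists, 160 points.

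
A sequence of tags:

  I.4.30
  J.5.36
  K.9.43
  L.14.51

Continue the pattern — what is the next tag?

M.23.60

Letter: I, J, K, L → M (letters move forward 1 place in the alphabet).
Second component: each term is the sum of the two before it; 4, 5, 9, 14 → 23.
Third component: differences are 6, 7, 8, … (increasing by 1 each time), so 30, 36, 43, 51 → 60.
Combining the parts gives M.23.60.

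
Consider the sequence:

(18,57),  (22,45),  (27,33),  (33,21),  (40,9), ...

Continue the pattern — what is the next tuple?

First part — differences are 4, 5, 6, … (increasing by 1 each time): 18, 22, 27, 33, 40 → 48.
Second part: −12 each step, so 57, 45, 33, 21, 9 → -3.
So the next tuple is (48,-3).

(48,-3)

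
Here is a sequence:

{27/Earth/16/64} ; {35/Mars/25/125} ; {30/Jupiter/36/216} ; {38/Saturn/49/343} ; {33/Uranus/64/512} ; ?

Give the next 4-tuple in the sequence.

First slot: 27, 35, 30, 38, 33 → 41 (alternating steps +8, −5, +8, −5, …).
Planet: runs through the planets Mercury→Neptune; Earth, Mars, Jupiter, Saturn, Uranus → Neptune.
Third slot: 16, 25, 36, 49, 64 → 81 (perfect squares: 4², 5², 6², …).
Fourth slot — perfect cubes: 4³, 5³, 6³, …: 64, 125, 216, 343, 512 → 729.
Putting it together: {41/Neptune/81/729}.

{41/Neptune/81/729}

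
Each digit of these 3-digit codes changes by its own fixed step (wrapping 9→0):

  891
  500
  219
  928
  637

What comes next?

First digit — −3 each step, mod 10: 8, 5, 2, 9, 6 → 3.
Second digit: +1 each step, mod 10, so 9, 0, 1, 2, 3 → 4.
Third digit: −1 each step, mod 10; 1, 0, 9, 8, 7 → 6.
So the next code is 346.

346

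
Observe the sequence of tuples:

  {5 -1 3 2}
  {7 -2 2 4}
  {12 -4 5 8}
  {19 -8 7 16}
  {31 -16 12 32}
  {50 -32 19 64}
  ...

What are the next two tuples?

For the first slot, each term is the sum of the two before it: 5, 7, 12, 19, 31, 50 → 81 → 131.
Second slot goes -1, -2, -4, -8, -16, -32 → -64 → -128 (×2 each step).
Third slot: each term is the sum of the two before it; 3, 2, 5, 7, 12, 19 → 31 → 50.
Fourth slot: ×2 each step; 2, 4, 8, 16, 32, 64 → 128 → 256.
So the next two tuples are {81 -64 31 128} and {131 -128 50 256}.

{81 -64 31 128}, {131 -128 50 256}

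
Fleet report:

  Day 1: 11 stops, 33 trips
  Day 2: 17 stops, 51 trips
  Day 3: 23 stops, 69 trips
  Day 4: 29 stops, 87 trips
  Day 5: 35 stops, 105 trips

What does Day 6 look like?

41 stops, 123 trips

Stops: +6 each step; 11, 17, 23, 29, 35 → 41.
Trips goes 33, 51, 69, 87, 105 → 123 (always 3 × the stops).
So the next record is 41 stops, 123 trips.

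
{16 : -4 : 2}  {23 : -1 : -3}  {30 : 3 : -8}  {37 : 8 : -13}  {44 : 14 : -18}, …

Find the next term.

First component goes 16, 23, 30, 37, 44 → 51 (+7 each step).
For the second component, differences are 3, 4, 5, … (increasing by 1 each time): -4, -1, 3, 8, 14 → 21.
Third component: −5 each step, so 2, -3, -8, -13, -18 → -23.
Combining the parts gives {51 : 21 : -23}.

{51 : 21 : -23}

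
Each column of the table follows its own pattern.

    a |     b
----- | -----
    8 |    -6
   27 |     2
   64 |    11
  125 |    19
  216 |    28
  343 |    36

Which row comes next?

512  45

Column a: perfect cubes: 2³, 3³, 4³, …; 8, 27, 64, 125, 216, 343 → 512.
Column b — alternating steps +8, +9, +8, +9, …: -6, 2, 11, 19, 28, 36 → 45.
So the next row is 512  45.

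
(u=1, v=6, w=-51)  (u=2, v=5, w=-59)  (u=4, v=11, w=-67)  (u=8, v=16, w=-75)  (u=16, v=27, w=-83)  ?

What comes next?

(u=32, v=43, w=-91)

U: ×2 each step, so 1, 2, 4, 8, 16 → 32.
V — each term is the sum of the two before it: 6, 5, 11, 16, 27 → 43.
W: −8 each step; -51, -59, -67, -75, -83 → -91.
Combining the parts gives (u=32, v=43, w=-91).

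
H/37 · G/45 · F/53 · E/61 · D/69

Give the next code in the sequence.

C/77

Letter: letters move back 1 place in the alphabet, so H, G, F, E, D → C.
For the second component, +8 each step: 37, 45, 53, 61, 69 → 77.
Combining the parts gives C/77.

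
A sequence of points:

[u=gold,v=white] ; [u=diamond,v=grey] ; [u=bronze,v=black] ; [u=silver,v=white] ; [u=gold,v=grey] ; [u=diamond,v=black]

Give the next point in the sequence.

U: repeats gold → diamond → bronze → silver, so gold, diamond, bronze, silver, gold, diamond → bronze.
V — repeats white → grey → black: white, grey, black, white, grey, black → white.
So the next point is [u=bronze,v=white].

[u=bronze,v=white]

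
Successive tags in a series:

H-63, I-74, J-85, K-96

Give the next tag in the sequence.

L-107

Letter: letters move forward 1 place in the alphabet; H, I, J, K → L.
Second component: +11 each step, so 63, 74, 85, 96 → 107.
Putting it together: L-107.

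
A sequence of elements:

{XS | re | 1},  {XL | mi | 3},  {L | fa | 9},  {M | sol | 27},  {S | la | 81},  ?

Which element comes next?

For the size, runs backward through clothing sizes XS→XL: XS, XL, L, M, S → XS.
For the note, runs through the solfège scale do→ti: re, mi, fa, sol, la → ti.
Third entry goes 1, 3, 9, 27, 81 → 243 (×3 each step).
Combining the parts gives {XS | ti | 243}.

{XS | ti | 243}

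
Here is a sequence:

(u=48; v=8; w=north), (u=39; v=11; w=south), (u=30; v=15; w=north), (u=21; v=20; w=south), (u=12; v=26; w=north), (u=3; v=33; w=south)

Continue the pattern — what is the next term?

(u=-6; v=41; w=north)

U: −9 each step; 48, 39, 30, 21, 12, 3 → -6.
V: differences are 3, 4, 5, … (increasing by 1 each time), so 8, 11, 15, 20, 26, 33 → 41.
W — alternates north ↔ south: north, south, north, south, north, south → north.
Putting it together: (u=-6; v=41; w=north).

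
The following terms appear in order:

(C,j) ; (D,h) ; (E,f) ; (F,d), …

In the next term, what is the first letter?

G

First letter — letters move forward 1 place in the alphabet: C, D, E, F → G.
Second letter goes j, h, f, d → b (letters move back 2 places in the alphabet).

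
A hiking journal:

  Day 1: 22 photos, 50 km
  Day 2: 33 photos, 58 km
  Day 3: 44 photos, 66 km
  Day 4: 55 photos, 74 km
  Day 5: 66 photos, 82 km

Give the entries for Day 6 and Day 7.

Photos: +11 each step; 22, 33, 44, 55, 66 → 77 → 88.
Km — +8 each step: 50, 58, 66, 74, 82 → 90 → 98.
So the next two records are 77 photos, 90 km and 88 photos, 98 km.

77 photos, 90 km; 88 photos, 98 km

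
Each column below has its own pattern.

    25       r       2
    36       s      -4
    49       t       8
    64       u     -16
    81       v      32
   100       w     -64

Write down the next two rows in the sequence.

First component goes 25, 36, 49, 64, 81, 100 → 121 → 144 (perfect squares: 5², 6², 7², …).
Letter — letters move forward 1 place in the alphabet: r, s, t, u, v, w → x → y.
Third component: ×(-2) each step; 2, -4, 8, -16, 32, -64 → 128 → -256.
Putting the parts together: 121  x  128 and then 144  y  -256.

121  x  128; 144  y  -256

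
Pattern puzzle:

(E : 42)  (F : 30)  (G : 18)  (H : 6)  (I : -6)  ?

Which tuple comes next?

Letter: E, F, G, H, I → J (letters move forward 1 place in the alphabet).
Second value: −12 each step; 42, 30, 18, 6, -6 → -18.
Combining the parts gives (J : -18).

(J : -18)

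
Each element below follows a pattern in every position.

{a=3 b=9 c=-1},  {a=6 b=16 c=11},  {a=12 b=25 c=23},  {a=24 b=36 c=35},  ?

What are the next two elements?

A: 3, 6, 12, 24 → 48 → 96 (×2 each step).
B goes 9, 16, 25, 36 → 49 → 64 (perfect squares: 3², 4², 5², …).
For the c, +12 each step: -1, 11, 23, 35 → 47 → 59.
Putting the parts together: {a=48 b=49 c=47} and then {a=96 b=64 c=59}.

{a=48 b=49 c=47}, {a=96 b=64 c=59}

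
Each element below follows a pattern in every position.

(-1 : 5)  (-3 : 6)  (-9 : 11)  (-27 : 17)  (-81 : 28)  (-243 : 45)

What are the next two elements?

(-729 : 73), (-2187 : 118)

First part goes -1, -3, -9, -27, -81, -243 → -729 → -2187 (×3 each step).
Second part: 5, 6, 11, 17, 28, 45 → 73 → 118 (each term is the sum of the two before it).
So the next two elements are (-729 : 73) and (-2187 : 118).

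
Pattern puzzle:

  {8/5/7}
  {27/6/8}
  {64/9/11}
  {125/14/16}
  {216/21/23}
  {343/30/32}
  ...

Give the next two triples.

First component — perfect cubes: 2³, 3³, 4³, …: 8, 27, 64, 125, 216, 343 → 512 → 729.
Second component goes 5, 6, 9, 14, 21, 30 → 41 → 54 (differences are 1, 3, 5, … (increasing by 2 each time)).
Third component: always 2 more than the second component, so 7, 8, 11, 16, 23, 32 → 43 → 56.
Putting the parts together: {512/41/43} and then {729/54/56}.

{512/41/43}, {729/54/56}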